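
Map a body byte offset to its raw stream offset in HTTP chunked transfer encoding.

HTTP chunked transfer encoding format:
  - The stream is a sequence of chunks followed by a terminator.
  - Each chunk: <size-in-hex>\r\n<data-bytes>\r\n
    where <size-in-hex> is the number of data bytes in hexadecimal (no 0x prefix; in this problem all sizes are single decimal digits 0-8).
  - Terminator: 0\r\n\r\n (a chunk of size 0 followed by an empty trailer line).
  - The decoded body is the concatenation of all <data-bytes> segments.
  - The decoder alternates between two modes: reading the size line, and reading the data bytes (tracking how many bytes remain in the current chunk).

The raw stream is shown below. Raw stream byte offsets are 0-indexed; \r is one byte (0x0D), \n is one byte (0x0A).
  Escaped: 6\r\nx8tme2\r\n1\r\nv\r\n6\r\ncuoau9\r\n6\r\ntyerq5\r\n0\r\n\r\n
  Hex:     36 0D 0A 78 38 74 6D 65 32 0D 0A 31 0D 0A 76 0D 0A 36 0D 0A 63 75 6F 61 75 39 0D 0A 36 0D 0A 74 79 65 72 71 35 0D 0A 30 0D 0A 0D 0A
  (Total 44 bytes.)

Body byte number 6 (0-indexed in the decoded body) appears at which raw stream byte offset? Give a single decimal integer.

Chunk 1: stream[0..1]='6' size=0x6=6, data at stream[3..9]='x8tme2' -> body[0..6], body so far='x8tme2'
Chunk 2: stream[11..12]='1' size=0x1=1, data at stream[14..15]='v' -> body[6..7], body so far='x8tme2v'
Chunk 3: stream[17..18]='6' size=0x6=6, data at stream[20..26]='cuoau9' -> body[7..13], body so far='x8tme2vcuoau9'
Chunk 4: stream[28..29]='6' size=0x6=6, data at stream[31..37]='tyerq5' -> body[13..19], body so far='x8tme2vcuoau9tyerq5'
Chunk 5: stream[39..40]='0' size=0 (terminator). Final body='x8tme2vcuoau9tyerq5' (19 bytes)
Body byte 6 at stream offset 14

Answer: 14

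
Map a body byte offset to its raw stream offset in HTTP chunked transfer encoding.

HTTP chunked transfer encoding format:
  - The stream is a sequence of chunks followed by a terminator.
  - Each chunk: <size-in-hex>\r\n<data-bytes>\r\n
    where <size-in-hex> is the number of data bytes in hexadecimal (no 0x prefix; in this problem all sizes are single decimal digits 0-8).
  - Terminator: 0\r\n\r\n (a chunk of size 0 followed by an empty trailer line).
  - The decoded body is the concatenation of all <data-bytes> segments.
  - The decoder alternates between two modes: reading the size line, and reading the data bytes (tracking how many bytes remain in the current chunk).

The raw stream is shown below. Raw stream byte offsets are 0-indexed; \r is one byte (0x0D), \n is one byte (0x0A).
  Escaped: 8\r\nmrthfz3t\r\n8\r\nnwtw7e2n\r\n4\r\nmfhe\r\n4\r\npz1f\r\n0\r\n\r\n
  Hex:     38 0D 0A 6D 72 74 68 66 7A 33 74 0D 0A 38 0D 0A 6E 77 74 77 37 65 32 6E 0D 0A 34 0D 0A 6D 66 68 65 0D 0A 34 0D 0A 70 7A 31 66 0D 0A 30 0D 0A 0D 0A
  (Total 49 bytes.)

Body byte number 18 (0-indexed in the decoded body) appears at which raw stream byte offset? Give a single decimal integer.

Answer: 31

Derivation:
Chunk 1: stream[0..1]='8' size=0x8=8, data at stream[3..11]='mrthfz3t' -> body[0..8], body so far='mrthfz3t'
Chunk 2: stream[13..14]='8' size=0x8=8, data at stream[16..24]='nwtw7e2n' -> body[8..16], body so far='mrthfz3tnwtw7e2n'
Chunk 3: stream[26..27]='4' size=0x4=4, data at stream[29..33]='mfhe' -> body[16..20], body so far='mrthfz3tnwtw7e2nmfhe'
Chunk 4: stream[35..36]='4' size=0x4=4, data at stream[38..42]='pz1f' -> body[20..24], body so far='mrthfz3tnwtw7e2nmfhepz1f'
Chunk 5: stream[44..45]='0' size=0 (terminator). Final body='mrthfz3tnwtw7e2nmfhepz1f' (24 bytes)
Body byte 18 at stream offset 31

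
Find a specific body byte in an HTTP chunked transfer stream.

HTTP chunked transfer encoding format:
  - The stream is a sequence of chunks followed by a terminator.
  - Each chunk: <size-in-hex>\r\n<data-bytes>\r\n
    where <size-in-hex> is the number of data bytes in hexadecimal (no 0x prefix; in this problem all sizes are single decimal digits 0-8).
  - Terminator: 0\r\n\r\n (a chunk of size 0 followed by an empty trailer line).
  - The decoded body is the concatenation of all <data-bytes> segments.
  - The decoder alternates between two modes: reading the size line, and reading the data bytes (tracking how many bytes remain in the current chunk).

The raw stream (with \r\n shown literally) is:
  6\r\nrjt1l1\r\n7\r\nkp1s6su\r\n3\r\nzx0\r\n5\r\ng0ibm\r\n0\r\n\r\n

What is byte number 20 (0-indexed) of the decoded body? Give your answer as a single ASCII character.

Answer: m

Derivation:
Chunk 1: stream[0..1]='6' size=0x6=6, data at stream[3..9]='rjt1l1' -> body[0..6], body so far='rjt1l1'
Chunk 2: stream[11..12]='7' size=0x7=7, data at stream[14..21]='kp1s6su' -> body[6..13], body so far='rjt1l1kp1s6su'
Chunk 3: stream[23..24]='3' size=0x3=3, data at stream[26..29]='zx0' -> body[13..16], body so far='rjt1l1kp1s6suzx0'
Chunk 4: stream[31..32]='5' size=0x5=5, data at stream[34..39]='g0ibm' -> body[16..21], body so far='rjt1l1kp1s6suzx0g0ibm'
Chunk 5: stream[41..42]='0' size=0 (terminator). Final body='rjt1l1kp1s6suzx0g0ibm' (21 bytes)
Body byte 20 = 'm'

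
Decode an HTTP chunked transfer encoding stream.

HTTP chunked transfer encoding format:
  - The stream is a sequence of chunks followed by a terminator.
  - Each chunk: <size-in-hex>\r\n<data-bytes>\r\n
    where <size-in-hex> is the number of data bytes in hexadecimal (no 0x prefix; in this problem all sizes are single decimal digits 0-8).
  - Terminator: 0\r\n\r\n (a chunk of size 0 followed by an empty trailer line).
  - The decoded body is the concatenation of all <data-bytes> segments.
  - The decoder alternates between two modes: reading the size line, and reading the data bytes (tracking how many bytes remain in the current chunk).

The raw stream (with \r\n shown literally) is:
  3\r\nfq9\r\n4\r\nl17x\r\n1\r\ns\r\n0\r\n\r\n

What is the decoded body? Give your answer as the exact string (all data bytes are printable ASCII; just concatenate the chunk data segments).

Chunk 1: stream[0..1]='3' size=0x3=3, data at stream[3..6]='fq9' -> body[0..3], body so far='fq9'
Chunk 2: stream[8..9]='4' size=0x4=4, data at stream[11..15]='l17x' -> body[3..7], body so far='fq9l17x'
Chunk 3: stream[17..18]='1' size=0x1=1, data at stream[20..21]='s' -> body[7..8], body so far='fq9l17xs'
Chunk 4: stream[23..24]='0' size=0 (terminator). Final body='fq9l17xs' (8 bytes)

Answer: fq9l17xs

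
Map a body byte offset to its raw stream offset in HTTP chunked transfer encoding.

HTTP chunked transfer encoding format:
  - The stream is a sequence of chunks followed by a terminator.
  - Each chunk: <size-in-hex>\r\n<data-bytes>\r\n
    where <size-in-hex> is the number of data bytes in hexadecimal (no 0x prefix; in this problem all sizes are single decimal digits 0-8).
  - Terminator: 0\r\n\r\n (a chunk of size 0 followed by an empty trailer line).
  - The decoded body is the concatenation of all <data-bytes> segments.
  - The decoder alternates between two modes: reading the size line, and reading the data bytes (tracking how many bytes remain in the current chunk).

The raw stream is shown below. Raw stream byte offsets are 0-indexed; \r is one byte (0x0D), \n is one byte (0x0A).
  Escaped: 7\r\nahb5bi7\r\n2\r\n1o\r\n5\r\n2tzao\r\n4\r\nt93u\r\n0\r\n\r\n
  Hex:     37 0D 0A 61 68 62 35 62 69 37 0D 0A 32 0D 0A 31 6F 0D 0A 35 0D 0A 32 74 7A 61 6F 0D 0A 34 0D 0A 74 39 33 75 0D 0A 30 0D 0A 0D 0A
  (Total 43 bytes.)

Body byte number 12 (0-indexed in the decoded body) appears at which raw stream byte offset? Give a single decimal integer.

Answer: 25

Derivation:
Chunk 1: stream[0..1]='7' size=0x7=7, data at stream[3..10]='ahb5bi7' -> body[0..7], body so far='ahb5bi7'
Chunk 2: stream[12..13]='2' size=0x2=2, data at stream[15..17]='1o' -> body[7..9], body so far='ahb5bi71o'
Chunk 3: stream[19..20]='5' size=0x5=5, data at stream[22..27]='2tzao' -> body[9..14], body so far='ahb5bi71o2tzao'
Chunk 4: stream[29..30]='4' size=0x4=4, data at stream[32..36]='t93u' -> body[14..18], body so far='ahb5bi71o2tzaot93u'
Chunk 5: stream[38..39]='0' size=0 (terminator). Final body='ahb5bi71o2tzaot93u' (18 bytes)
Body byte 12 at stream offset 25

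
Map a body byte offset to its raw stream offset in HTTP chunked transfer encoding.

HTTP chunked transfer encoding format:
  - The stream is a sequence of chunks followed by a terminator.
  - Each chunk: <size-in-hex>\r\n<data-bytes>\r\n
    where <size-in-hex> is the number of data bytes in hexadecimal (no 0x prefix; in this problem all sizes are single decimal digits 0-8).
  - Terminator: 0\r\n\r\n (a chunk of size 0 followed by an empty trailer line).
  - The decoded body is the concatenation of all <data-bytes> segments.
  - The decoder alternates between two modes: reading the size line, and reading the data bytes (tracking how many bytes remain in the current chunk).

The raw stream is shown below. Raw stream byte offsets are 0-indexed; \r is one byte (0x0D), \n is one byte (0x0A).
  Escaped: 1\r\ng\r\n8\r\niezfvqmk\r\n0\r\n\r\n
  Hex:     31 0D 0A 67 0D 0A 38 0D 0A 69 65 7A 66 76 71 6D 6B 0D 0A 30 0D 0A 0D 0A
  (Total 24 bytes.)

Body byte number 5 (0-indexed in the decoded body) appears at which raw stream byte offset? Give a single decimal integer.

Chunk 1: stream[0..1]='1' size=0x1=1, data at stream[3..4]='g' -> body[0..1], body so far='g'
Chunk 2: stream[6..7]='8' size=0x8=8, data at stream[9..17]='iezfvqmk' -> body[1..9], body so far='giezfvqmk'
Chunk 3: stream[19..20]='0' size=0 (terminator). Final body='giezfvqmk' (9 bytes)
Body byte 5 at stream offset 13

Answer: 13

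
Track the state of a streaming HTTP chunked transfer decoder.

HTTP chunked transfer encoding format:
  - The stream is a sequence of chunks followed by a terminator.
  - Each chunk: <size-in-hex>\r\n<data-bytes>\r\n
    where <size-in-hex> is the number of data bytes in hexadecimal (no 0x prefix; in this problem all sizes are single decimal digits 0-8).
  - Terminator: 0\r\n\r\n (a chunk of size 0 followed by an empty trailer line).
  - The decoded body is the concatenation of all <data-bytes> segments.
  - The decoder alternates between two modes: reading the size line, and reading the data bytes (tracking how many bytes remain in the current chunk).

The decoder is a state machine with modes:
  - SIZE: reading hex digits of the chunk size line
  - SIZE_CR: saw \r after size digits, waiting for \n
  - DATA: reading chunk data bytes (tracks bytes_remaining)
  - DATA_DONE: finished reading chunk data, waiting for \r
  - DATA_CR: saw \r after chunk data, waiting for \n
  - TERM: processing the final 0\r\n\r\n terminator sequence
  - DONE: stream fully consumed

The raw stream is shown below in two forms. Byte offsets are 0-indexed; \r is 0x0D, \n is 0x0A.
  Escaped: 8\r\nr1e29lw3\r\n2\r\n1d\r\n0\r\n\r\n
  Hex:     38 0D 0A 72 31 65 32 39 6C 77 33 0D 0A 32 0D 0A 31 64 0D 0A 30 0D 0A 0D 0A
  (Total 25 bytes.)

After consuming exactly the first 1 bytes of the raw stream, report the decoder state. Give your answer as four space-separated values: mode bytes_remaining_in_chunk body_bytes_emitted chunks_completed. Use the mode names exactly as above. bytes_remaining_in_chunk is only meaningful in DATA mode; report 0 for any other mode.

Answer: SIZE 0 0 0

Derivation:
Byte 0 = '8': mode=SIZE remaining=0 emitted=0 chunks_done=0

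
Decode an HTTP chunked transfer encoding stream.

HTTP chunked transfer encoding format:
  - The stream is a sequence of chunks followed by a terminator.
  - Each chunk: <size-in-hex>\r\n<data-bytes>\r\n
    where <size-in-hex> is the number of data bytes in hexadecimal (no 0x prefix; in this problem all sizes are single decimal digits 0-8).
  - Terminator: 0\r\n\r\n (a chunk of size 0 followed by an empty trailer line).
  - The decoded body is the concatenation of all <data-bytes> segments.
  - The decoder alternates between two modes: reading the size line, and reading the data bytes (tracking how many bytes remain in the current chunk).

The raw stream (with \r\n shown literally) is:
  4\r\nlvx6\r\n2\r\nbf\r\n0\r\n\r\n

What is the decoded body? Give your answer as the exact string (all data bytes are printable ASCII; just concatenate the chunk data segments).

Answer: lvx6bf

Derivation:
Chunk 1: stream[0..1]='4' size=0x4=4, data at stream[3..7]='lvx6' -> body[0..4], body so far='lvx6'
Chunk 2: stream[9..10]='2' size=0x2=2, data at stream[12..14]='bf' -> body[4..6], body so far='lvx6bf'
Chunk 3: stream[16..17]='0' size=0 (terminator). Final body='lvx6bf' (6 bytes)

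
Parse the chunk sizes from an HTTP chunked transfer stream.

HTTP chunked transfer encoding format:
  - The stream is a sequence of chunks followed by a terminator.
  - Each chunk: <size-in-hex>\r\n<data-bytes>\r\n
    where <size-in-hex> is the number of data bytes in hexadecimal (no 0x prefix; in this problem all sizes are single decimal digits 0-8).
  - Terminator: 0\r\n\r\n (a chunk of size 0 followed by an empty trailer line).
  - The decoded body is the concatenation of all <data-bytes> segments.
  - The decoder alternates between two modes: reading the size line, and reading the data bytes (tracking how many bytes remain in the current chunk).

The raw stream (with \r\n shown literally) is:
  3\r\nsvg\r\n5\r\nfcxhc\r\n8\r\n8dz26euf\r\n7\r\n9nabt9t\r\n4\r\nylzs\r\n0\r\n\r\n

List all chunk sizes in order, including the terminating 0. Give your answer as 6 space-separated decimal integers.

Answer: 3 5 8 7 4 0

Derivation:
Chunk 1: stream[0..1]='3' size=0x3=3, data at stream[3..6]='svg' -> body[0..3], body so far='svg'
Chunk 2: stream[8..9]='5' size=0x5=5, data at stream[11..16]='fcxhc' -> body[3..8], body so far='svgfcxhc'
Chunk 3: stream[18..19]='8' size=0x8=8, data at stream[21..29]='8dz26euf' -> body[8..16], body so far='svgfcxhc8dz26euf'
Chunk 4: stream[31..32]='7' size=0x7=7, data at stream[34..41]='9nabt9t' -> body[16..23], body so far='svgfcxhc8dz26euf9nabt9t'
Chunk 5: stream[43..44]='4' size=0x4=4, data at stream[46..50]='ylzs' -> body[23..27], body so far='svgfcxhc8dz26euf9nabt9tylzs'
Chunk 6: stream[52..53]='0' size=0 (terminator). Final body='svgfcxhc8dz26euf9nabt9tylzs' (27 bytes)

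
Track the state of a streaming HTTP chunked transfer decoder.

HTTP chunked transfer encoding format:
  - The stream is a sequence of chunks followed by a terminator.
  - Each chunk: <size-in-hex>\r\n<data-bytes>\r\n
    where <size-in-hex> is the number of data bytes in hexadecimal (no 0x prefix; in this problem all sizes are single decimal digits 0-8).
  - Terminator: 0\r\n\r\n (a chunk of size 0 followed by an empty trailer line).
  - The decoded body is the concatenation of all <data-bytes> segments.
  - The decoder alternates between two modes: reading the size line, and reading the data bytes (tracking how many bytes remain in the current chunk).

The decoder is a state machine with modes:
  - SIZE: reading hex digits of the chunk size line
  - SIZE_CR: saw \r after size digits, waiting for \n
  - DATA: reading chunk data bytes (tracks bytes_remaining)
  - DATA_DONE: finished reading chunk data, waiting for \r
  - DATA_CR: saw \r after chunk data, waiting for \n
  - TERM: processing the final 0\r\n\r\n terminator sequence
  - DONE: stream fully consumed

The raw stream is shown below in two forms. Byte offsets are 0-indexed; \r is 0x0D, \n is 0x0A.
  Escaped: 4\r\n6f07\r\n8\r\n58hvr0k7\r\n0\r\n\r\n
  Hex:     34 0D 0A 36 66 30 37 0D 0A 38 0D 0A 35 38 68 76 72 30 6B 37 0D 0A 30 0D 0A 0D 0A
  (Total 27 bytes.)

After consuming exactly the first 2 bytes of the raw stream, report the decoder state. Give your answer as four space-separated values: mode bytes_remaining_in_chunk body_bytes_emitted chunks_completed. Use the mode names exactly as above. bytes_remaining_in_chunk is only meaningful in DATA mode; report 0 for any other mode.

Byte 0 = '4': mode=SIZE remaining=0 emitted=0 chunks_done=0
Byte 1 = 0x0D: mode=SIZE_CR remaining=0 emitted=0 chunks_done=0

Answer: SIZE_CR 0 0 0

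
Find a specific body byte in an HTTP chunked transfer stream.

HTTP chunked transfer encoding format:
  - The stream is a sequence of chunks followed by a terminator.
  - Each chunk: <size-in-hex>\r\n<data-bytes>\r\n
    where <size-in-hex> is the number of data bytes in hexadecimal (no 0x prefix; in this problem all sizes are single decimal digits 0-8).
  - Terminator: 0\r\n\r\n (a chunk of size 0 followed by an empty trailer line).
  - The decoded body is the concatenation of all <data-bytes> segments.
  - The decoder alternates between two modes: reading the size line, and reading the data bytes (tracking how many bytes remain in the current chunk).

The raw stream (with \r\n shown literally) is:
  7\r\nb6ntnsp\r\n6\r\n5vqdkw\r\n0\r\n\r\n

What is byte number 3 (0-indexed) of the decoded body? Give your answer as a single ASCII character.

Chunk 1: stream[0..1]='7' size=0x7=7, data at stream[3..10]='b6ntnsp' -> body[0..7], body so far='b6ntnsp'
Chunk 2: stream[12..13]='6' size=0x6=6, data at stream[15..21]='5vqdkw' -> body[7..13], body so far='b6ntnsp5vqdkw'
Chunk 3: stream[23..24]='0' size=0 (terminator). Final body='b6ntnsp5vqdkw' (13 bytes)
Body byte 3 = 't'

Answer: t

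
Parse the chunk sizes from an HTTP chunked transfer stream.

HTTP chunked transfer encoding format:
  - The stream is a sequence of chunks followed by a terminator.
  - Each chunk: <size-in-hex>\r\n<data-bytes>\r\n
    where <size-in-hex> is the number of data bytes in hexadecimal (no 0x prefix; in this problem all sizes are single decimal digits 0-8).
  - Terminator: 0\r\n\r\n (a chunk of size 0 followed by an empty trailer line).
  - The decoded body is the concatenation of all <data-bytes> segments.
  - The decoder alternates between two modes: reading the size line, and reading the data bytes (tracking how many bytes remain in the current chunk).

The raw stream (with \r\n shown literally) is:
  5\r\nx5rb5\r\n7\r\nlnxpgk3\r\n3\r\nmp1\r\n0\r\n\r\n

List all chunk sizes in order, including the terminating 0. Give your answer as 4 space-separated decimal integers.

Answer: 5 7 3 0

Derivation:
Chunk 1: stream[0..1]='5' size=0x5=5, data at stream[3..8]='x5rb5' -> body[0..5], body so far='x5rb5'
Chunk 2: stream[10..11]='7' size=0x7=7, data at stream[13..20]='lnxpgk3' -> body[5..12], body so far='x5rb5lnxpgk3'
Chunk 3: stream[22..23]='3' size=0x3=3, data at stream[25..28]='mp1' -> body[12..15], body so far='x5rb5lnxpgk3mp1'
Chunk 4: stream[30..31]='0' size=0 (terminator). Final body='x5rb5lnxpgk3mp1' (15 bytes)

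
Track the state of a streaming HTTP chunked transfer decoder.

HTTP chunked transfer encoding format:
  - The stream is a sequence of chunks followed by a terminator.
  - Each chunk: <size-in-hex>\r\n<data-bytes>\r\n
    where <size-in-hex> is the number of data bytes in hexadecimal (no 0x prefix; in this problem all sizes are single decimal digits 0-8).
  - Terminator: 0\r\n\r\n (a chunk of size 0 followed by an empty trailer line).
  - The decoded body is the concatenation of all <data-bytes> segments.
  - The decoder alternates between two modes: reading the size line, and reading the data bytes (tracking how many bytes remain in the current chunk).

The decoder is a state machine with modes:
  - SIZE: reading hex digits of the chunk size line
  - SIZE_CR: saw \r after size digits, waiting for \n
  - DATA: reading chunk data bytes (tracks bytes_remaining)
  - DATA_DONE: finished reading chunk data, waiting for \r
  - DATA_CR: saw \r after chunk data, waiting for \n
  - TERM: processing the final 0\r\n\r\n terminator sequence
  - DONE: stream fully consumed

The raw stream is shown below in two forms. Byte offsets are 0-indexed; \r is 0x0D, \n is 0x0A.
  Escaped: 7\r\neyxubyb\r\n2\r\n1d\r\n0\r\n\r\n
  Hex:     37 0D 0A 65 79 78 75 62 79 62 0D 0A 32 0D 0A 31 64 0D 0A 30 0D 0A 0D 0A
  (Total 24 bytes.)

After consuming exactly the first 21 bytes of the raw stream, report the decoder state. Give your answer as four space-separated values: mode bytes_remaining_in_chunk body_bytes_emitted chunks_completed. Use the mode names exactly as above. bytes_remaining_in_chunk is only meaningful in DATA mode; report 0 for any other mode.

Answer: SIZE_CR 0 9 2

Derivation:
Byte 0 = '7': mode=SIZE remaining=0 emitted=0 chunks_done=0
Byte 1 = 0x0D: mode=SIZE_CR remaining=0 emitted=0 chunks_done=0
Byte 2 = 0x0A: mode=DATA remaining=7 emitted=0 chunks_done=0
Byte 3 = 'e': mode=DATA remaining=6 emitted=1 chunks_done=0
Byte 4 = 'y': mode=DATA remaining=5 emitted=2 chunks_done=0
Byte 5 = 'x': mode=DATA remaining=4 emitted=3 chunks_done=0
Byte 6 = 'u': mode=DATA remaining=3 emitted=4 chunks_done=0
Byte 7 = 'b': mode=DATA remaining=2 emitted=5 chunks_done=0
Byte 8 = 'y': mode=DATA remaining=1 emitted=6 chunks_done=0
Byte 9 = 'b': mode=DATA_DONE remaining=0 emitted=7 chunks_done=0
Byte 10 = 0x0D: mode=DATA_CR remaining=0 emitted=7 chunks_done=0
Byte 11 = 0x0A: mode=SIZE remaining=0 emitted=7 chunks_done=1
Byte 12 = '2': mode=SIZE remaining=0 emitted=7 chunks_done=1
Byte 13 = 0x0D: mode=SIZE_CR remaining=0 emitted=7 chunks_done=1
Byte 14 = 0x0A: mode=DATA remaining=2 emitted=7 chunks_done=1
Byte 15 = '1': mode=DATA remaining=1 emitted=8 chunks_done=1
Byte 16 = 'd': mode=DATA_DONE remaining=0 emitted=9 chunks_done=1
Byte 17 = 0x0D: mode=DATA_CR remaining=0 emitted=9 chunks_done=1
Byte 18 = 0x0A: mode=SIZE remaining=0 emitted=9 chunks_done=2
Byte 19 = '0': mode=SIZE remaining=0 emitted=9 chunks_done=2
Byte 20 = 0x0D: mode=SIZE_CR remaining=0 emitted=9 chunks_done=2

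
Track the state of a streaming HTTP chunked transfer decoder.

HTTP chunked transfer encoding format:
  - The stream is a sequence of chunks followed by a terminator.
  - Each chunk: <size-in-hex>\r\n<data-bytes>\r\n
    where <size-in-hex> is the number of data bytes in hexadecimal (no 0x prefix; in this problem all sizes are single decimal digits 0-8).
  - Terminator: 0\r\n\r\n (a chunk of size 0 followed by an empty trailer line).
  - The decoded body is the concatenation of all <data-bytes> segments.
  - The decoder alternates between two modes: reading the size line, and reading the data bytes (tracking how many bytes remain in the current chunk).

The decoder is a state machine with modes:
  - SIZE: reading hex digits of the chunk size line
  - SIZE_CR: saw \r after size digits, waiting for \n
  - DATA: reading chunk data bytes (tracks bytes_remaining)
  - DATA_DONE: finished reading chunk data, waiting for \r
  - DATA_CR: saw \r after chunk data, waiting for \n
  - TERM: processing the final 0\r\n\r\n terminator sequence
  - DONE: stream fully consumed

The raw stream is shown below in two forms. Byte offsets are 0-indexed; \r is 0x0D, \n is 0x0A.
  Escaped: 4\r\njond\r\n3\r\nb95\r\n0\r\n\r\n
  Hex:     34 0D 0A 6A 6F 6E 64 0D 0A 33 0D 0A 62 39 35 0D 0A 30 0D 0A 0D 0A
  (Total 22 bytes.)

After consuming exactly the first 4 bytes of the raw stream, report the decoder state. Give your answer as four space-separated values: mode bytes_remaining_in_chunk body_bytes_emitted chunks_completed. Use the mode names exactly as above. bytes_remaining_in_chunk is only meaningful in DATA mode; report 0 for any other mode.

Answer: DATA 3 1 0

Derivation:
Byte 0 = '4': mode=SIZE remaining=0 emitted=0 chunks_done=0
Byte 1 = 0x0D: mode=SIZE_CR remaining=0 emitted=0 chunks_done=0
Byte 2 = 0x0A: mode=DATA remaining=4 emitted=0 chunks_done=0
Byte 3 = 'j': mode=DATA remaining=3 emitted=1 chunks_done=0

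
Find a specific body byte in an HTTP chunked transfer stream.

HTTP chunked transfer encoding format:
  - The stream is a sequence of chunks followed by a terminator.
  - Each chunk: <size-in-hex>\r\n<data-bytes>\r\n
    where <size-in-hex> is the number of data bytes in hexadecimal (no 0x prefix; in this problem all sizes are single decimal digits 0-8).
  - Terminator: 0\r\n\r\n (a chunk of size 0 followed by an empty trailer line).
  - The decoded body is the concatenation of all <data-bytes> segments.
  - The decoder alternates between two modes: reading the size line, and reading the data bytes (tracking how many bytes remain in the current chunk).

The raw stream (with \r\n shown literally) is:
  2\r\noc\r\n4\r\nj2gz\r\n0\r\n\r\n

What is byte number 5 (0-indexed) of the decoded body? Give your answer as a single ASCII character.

Answer: z

Derivation:
Chunk 1: stream[0..1]='2' size=0x2=2, data at stream[3..5]='oc' -> body[0..2], body so far='oc'
Chunk 2: stream[7..8]='4' size=0x4=4, data at stream[10..14]='j2gz' -> body[2..6], body so far='ocj2gz'
Chunk 3: stream[16..17]='0' size=0 (terminator). Final body='ocj2gz' (6 bytes)
Body byte 5 = 'z'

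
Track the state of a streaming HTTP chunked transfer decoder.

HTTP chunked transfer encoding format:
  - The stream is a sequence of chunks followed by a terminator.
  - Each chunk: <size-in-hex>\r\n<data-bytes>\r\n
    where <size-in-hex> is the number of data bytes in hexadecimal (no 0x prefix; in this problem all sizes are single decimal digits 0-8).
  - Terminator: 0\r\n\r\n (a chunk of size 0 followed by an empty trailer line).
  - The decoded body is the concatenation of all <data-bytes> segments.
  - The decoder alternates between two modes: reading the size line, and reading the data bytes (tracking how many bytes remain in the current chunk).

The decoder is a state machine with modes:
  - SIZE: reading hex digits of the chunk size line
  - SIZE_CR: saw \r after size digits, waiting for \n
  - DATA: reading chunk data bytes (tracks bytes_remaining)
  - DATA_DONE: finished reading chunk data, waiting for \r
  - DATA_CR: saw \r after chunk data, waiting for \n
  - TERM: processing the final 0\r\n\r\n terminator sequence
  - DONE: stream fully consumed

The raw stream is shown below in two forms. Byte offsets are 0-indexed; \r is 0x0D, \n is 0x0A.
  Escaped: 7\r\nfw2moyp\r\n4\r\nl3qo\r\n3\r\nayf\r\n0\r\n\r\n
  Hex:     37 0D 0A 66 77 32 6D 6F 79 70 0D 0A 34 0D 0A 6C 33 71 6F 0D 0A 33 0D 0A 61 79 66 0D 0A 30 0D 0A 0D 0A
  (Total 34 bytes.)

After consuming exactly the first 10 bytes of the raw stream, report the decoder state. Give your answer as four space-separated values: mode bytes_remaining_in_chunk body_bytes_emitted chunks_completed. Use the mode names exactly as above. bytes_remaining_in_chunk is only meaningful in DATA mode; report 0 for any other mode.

Answer: DATA_DONE 0 7 0

Derivation:
Byte 0 = '7': mode=SIZE remaining=0 emitted=0 chunks_done=0
Byte 1 = 0x0D: mode=SIZE_CR remaining=0 emitted=0 chunks_done=0
Byte 2 = 0x0A: mode=DATA remaining=7 emitted=0 chunks_done=0
Byte 3 = 'f': mode=DATA remaining=6 emitted=1 chunks_done=0
Byte 4 = 'w': mode=DATA remaining=5 emitted=2 chunks_done=0
Byte 5 = '2': mode=DATA remaining=4 emitted=3 chunks_done=0
Byte 6 = 'm': mode=DATA remaining=3 emitted=4 chunks_done=0
Byte 7 = 'o': mode=DATA remaining=2 emitted=5 chunks_done=0
Byte 8 = 'y': mode=DATA remaining=1 emitted=6 chunks_done=0
Byte 9 = 'p': mode=DATA_DONE remaining=0 emitted=7 chunks_done=0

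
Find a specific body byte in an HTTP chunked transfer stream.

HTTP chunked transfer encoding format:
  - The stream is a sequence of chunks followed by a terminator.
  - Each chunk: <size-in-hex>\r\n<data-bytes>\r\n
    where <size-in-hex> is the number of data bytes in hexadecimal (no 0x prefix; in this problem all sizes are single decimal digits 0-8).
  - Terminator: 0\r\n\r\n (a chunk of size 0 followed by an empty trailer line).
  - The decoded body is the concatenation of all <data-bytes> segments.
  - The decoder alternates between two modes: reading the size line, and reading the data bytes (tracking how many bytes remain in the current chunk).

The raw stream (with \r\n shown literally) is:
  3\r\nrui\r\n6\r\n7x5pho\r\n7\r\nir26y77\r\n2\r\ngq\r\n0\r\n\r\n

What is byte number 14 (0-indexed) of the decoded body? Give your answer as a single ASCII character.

Answer: 7

Derivation:
Chunk 1: stream[0..1]='3' size=0x3=3, data at stream[3..6]='rui' -> body[0..3], body so far='rui'
Chunk 2: stream[8..9]='6' size=0x6=6, data at stream[11..17]='7x5pho' -> body[3..9], body so far='rui7x5pho'
Chunk 3: stream[19..20]='7' size=0x7=7, data at stream[22..29]='ir26y77' -> body[9..16], body so far='rui7x5phoir26y77'
Chunk 4: stream[31..32]='2' size=0x2=2, data at stream[34..36]='gq' -> body[16..18], body so far='rui7x5phoir26y77gq'
Chunk 5: stream[38..39]='0' size=0 (terminator). Final body='rui7x5phoir26y77gq' (18 bytes)
Body byte 14 = '7'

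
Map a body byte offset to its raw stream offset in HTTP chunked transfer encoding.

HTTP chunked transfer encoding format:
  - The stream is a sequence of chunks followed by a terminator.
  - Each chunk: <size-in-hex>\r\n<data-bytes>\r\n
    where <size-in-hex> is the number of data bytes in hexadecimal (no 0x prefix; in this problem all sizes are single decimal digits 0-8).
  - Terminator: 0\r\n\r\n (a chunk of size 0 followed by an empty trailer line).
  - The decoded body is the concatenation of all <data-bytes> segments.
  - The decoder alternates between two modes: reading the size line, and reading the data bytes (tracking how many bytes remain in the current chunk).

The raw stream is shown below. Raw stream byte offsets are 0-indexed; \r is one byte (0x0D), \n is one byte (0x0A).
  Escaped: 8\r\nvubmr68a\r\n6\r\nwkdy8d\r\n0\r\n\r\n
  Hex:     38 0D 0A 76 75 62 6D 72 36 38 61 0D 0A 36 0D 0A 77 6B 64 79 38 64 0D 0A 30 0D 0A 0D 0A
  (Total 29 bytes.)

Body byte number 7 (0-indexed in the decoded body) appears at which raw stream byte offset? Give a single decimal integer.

Answer: 10

Derivation:
Chunk 1: stream[0..1]='8' size=0x8=8, data at stream[3..11]='vubmr68a' -> body[0..8], body so far='vubmr68a'
Chunk 2: stream[13..14]='6' size=0x6=6, data at stream[16..22]='wkdy8d' -> body[8..14], body so far='vubmr68awkdy8d'
Chunk 3: stream[24..25]='0' size=0 (terminator). Final body='vubmr68awkdy8d' (14 bytes)
Body byte 7 at stream offset 10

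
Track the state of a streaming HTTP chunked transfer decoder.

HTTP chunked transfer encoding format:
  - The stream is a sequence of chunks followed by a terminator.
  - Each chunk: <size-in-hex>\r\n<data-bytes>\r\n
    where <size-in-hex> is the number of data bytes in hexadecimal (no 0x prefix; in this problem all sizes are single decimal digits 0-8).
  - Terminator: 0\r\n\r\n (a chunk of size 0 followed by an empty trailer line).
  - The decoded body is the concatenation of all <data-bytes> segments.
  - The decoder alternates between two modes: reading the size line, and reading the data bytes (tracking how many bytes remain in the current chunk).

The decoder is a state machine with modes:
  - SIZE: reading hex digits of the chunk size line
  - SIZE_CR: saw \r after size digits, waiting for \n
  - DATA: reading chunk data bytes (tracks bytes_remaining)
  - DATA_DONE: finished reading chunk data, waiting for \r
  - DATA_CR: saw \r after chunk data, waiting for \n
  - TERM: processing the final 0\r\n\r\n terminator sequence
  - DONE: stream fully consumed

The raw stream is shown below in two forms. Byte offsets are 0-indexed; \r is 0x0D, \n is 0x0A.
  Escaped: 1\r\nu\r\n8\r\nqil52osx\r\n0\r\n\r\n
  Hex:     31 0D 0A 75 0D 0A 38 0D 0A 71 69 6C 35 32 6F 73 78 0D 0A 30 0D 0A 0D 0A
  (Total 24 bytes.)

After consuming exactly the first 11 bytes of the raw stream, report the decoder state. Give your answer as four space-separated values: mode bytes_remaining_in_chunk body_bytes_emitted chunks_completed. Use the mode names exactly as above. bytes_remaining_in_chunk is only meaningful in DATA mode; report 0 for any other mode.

Byte 0 = '1': mode=SIZE remaining=0 emitted=0 chunks_done=0
Byte 1 = 0x0D: mode=SIZE_CR remaining=0 emitted=0 chunks_done=0
Byte 2 = 0x0A: mode=DATA remaining=1 emitted=0 chunks_done=0
Byte 3 = 'u': mode=DATA_DONE remaining=0 emitted=1 chunks_done=0
Byte 4 = 0x0D: mode=DATA_CR remaining=0 emitted=1 chunks_done=0
Byte 5 = 0x0A: mode=SIZE remaining=0 emitted=1 chunks_done=1
Byte 6 = '8': mode=SIZE remaining=0 emitted=1 chunks_done=1
Byte 7 = 0x0D: mode=SIZE_CR remaining=0 emitted=1 chunks_done=1
Byte 8 = 0x0A: mode=DATA remaining=8 emitted=1 chunks_done=1
Byte 9 = 'q': mode=DATA remaining=7 emitted=2 chunks_done=1
Byte 10 = 'i': mode=DATA remaining=6 emitted=3 chunks_done=1

Answer: DATA 6 3 1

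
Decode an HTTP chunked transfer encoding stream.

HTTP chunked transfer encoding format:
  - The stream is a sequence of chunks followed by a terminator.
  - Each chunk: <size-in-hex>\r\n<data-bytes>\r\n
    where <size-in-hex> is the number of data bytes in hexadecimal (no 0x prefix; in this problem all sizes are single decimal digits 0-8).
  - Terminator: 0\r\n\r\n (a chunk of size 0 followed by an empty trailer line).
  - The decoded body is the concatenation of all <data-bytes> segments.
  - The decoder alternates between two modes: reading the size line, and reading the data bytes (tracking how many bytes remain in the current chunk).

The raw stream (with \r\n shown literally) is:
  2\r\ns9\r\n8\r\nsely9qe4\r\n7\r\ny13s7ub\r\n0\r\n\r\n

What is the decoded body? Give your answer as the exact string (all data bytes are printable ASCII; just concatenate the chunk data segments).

Answer: s9sely9qe4y13s7ub

Derivation:
Chunk 1: stream[0..1]='2' size=0x2=2, data at stream[3..5]='s9' -> body[0..2], body so far='s9'
Chunk 2: stream[7..8]='8' size=0x8=8, data at stream[10..18]='sely9qe4' -> body[2..10], body so far='s9sely9qe4'
Chunk 3: stream[20..21]='7' size=0x7=7, data at stream[23..30]='y13s7ub' -> body[10..17], body so far='s9sely9qe4y13s7ub'
Chunk 4: stream[32..33]='0' size=0 (terminator). Final body='s9sely9qe4y13s7ub' (17 bytes)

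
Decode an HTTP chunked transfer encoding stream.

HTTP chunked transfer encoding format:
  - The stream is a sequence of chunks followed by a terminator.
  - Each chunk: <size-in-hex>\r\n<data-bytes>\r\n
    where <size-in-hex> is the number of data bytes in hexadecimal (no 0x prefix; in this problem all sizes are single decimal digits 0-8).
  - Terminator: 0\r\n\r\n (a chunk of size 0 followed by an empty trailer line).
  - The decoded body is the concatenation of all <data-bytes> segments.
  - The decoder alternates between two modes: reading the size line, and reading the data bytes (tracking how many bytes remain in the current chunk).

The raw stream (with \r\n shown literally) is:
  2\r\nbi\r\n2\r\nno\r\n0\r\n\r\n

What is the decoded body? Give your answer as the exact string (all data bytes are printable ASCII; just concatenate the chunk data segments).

Chunk 1: stream[0..1]='2' size=0x2=2, data at stream[3..5]='bi' -> body[0..2], body so far='bi'
Chunk 2: stream[7..8]='2' size=0x2=2, data at stream[10..12]='no' -> body[2..4], body so far='bino'
Chunk 3: stream[14..15]='0' size=0 (terminator). Final body='bino' (4 bytes)

Answer: bino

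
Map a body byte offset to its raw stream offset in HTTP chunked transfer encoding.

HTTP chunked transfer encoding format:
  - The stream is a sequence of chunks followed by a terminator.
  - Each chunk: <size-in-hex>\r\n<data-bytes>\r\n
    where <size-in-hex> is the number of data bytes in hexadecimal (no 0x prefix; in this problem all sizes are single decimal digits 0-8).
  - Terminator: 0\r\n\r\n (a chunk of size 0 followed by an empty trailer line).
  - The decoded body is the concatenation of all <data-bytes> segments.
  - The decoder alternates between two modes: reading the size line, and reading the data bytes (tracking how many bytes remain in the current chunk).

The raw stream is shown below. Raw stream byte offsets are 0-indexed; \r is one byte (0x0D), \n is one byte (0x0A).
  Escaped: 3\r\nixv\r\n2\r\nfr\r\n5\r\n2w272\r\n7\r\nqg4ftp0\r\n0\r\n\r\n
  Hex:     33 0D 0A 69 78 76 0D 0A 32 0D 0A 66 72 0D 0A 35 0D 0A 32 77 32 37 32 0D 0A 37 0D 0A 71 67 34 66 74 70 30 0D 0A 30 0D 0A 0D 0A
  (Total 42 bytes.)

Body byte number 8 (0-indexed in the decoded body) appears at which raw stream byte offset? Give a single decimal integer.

Chunk 1: stream[0..1]='3' size=0x3=3, data at stream[3..6]='ixv' -> body[0..3], body so far='ixv'
Chunk 2: stream[8..9]='2' size=0x2=2, data at stream[11..13]='fr' -> body[3..5], body so far='ixvfr'
Chunk 3: stream[15..16]='5' size=0x5=5, data at stream[18..23]='2w272' -> body[5..10], body so far='ixvfr2w272'
Chunk 4: stream[25..26]='7' size=0x7=7, data at stream[28..35]='qg4ftp0' -> body[10..17], body so far='ixvfr2w272qg4ftp0'
Chunk 5: stream[37..38]='0' size=0 (terminator). Final body='ixvfr2w272qg4ftp0' (17 bytes)
Body byte 8 at stream offset 21

Answer: 21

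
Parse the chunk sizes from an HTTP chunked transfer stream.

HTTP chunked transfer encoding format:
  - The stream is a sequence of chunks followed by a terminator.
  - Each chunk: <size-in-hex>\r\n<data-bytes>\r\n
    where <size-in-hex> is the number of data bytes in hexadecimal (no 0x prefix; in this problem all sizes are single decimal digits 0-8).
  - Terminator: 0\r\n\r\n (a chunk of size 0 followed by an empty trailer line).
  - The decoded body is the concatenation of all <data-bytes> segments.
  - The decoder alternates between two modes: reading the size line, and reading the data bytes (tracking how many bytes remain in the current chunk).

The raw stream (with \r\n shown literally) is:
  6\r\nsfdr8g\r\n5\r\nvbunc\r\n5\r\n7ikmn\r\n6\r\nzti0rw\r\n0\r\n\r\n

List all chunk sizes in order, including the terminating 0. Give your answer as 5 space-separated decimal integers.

Answer: 6 5 5 6 0

Derivation:
Chunk 1: stream[0..1]='6' size=0x6=6, data at stream[3..9]='sfdr8g' -> body[0..6], body so far='sfdr8g'
Chunk 2: stream[11..12]='5' size=0x5=5, data at stream[14..19]='vbunc' -> body[6..11], body so far='sfdr8gvbunc'
Chunk 3: stream[21..22]='5' size=0x5=5, data at stream[24..29]='7ikmn' -> body[11..16], body so far='sfdr8gvbunc7ikmn'
Chunk 4: stream[31..32]='6' size=0x6=6, data at stream[34..40]='zti0rw' -> body[16..22], body so far='sfdr8gvbunc7ikmnzti0rw'
Chunk 5: stream[42..43]='0' size=0 (terminator). Final body='sfdr8gvbunc7ikmnzti0rw' (22 bytes)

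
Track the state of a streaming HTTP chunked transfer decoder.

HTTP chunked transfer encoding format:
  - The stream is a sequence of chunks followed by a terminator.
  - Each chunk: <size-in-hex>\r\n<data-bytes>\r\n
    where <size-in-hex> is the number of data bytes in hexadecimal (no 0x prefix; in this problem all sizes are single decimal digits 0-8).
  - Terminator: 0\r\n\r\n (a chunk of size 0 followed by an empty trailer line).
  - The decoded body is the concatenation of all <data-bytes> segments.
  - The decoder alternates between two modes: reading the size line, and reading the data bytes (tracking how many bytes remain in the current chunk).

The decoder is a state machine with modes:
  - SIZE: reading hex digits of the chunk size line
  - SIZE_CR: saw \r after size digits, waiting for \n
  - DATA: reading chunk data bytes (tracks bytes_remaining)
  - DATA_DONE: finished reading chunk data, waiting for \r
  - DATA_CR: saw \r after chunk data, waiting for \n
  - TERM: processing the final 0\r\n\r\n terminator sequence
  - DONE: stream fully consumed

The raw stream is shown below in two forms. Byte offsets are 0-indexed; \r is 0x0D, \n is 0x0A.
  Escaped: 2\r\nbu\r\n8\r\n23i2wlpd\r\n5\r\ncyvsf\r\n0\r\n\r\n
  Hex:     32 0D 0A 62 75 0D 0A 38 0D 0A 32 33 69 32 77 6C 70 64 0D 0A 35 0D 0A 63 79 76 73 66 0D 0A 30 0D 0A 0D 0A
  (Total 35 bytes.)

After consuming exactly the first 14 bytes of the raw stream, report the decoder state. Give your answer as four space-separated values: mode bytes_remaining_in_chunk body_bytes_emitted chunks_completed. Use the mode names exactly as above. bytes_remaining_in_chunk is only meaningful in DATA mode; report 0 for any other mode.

Byte 0 = '2': mode=SIZE remaining=0 emitted=0 chunks_done=0
Byte 1 = 0x0D: mode=SIZE_CR remaining=0 emitted=0 chunks_done=0
Byte 2 = 0x0A: mode=DATA remaining=2 emitted=0 chunks_done=0
Byte 3 = 'b': mode=DATA remaining=1 emitted=1 chunks_done=0
Byte 4 = 'u': mode=DATA_DONE remaining=0 emitted=2 chunks_done=0
Byte 5 = 0x0D: mode=DATA_CR remaining=0 emitted=2 chunks_done=0
Byte 6 = 0x0A: mode=SIZE remaining=0 emitted=2 chunks_done=1
Byte 7 = '8': mode=SIZE remaining=0 emitted=2 chunks_done=1
Byte 8 = 0x0D: mode=SIZE_CR remaining=0 emitted=2 chunks_done=1
Byte 9 = 0x0A: mode=DATA remaining=8 emitted=2 chunks_done=1
Byte 10 = '2': mode=DATA remaining=7 emitted=3 chunks_done=1
Byte 11 = '3': mode=DATA remaining=6 emitted=4 chunks_done=1
Byte 12 = 'i': mode=DATA remaining=5 emitted=5 chunks_done=1
Byte 13 = '2': mode=DATA remaining=4 emitted=6 chunks_done=1

Answer: DATA 4 6 1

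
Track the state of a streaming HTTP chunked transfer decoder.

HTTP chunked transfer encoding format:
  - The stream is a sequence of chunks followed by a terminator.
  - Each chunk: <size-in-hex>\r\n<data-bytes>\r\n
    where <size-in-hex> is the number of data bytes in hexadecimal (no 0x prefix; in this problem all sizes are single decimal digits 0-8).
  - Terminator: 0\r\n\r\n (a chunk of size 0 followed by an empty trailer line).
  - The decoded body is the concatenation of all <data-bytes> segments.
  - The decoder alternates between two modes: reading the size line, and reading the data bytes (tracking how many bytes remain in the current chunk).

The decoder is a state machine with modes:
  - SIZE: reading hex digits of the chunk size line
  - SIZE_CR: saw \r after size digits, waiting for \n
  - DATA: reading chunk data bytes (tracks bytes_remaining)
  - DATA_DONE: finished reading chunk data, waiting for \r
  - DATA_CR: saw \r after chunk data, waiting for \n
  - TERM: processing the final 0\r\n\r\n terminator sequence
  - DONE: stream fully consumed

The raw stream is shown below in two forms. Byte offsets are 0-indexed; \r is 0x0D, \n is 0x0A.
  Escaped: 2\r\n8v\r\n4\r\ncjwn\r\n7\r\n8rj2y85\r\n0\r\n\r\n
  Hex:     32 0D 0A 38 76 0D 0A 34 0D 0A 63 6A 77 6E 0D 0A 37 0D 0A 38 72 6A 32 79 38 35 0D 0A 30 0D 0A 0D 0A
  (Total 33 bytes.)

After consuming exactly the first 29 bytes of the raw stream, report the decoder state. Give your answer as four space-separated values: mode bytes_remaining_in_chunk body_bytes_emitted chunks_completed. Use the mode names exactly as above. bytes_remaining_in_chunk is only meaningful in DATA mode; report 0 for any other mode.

Answer: SIZE 0 13 3

Derivation:
Byte 0 = '2': mode=SIZE remaining=0 emitted=0 chunks_done=0
Byte 1 = 0x0D: mode=SIZE_CR remaining=0 emitted=0 chunks_done=0
Byte 2 = 0x0A: mode=DATA remaining=2 emitted=0 chunks_done=0
Byte 3 = '8': mode=DATA remaining=1 emitted=1 chunks_done=0
Byte 4 = 'v': mode=DATA_DONE remaining=0 emitted=2 chunks_done=0
Byte 5 = 0x0D: mode=DATA_CR remaining=0 emitted=2 chunks_done=0
Byte 6 = 0x0A: mode=SIZE remaining=0 emitted=2 chunks_done=1
Byte 7 = '4': mode=SIZE remaining=0 emitted=2 chunks_done=1
Byte 8 = 0x0D: mode=SIZE_CR remaining=0 emitted=2 chunks_done=1
Byte 9 = 0x0A: mode=DATA remaining=4 emitted=2 chunks_done=1
Byte 10 = 'c': mode=DATA remaining=3 emitted=3 chunks_done=1
Byte 11 = 'j': mode=DATA remaining=2 emitted=4 chunks_done=1
Byte 12 = 'w': mode=DATA remaining=1 emitted=5 chunks_done=1
Byte 13 = 'n': mode=DATA_DONE remaining=0 emitted=6 chunks_done=1
Byte 14 = 0x0D: mode=DATA_CR remaining=0 emitted=6 chunks_done=1
Byte 15 = 0x0A: mode=SIZE remaining=0 emitted=6 chunks_done=2
Byte 16 = '7': mode=SIZE remaining=0 emitted=6 chunks_done=2
Byte 17 = 0x0D: mode=SIZE_CR remaining=0 emitted=6 chunks_done=2
Byte 18 = 0x0A: mode=DATA remaining=7 emitted=6 chunks_done=2
Byte 19 = '8': mode=DATA remaining=6 emitted=7 chunks_done=2
Byte 20 = 'r': mode=DATA remaining=5 emitted=8 chunks_done=2
Byte 21 = 'j': mode=DATA remaining=4 emitted=9 chunks_done=2
Byte 22 = '2': mode=DATA remaining=3 emitted=10 chunks_done=2
Byte 23 = 'y': mode=DATA remaining=2 emitted=11 chunks_done=2
Byte 24 = '8': mode=DATA remaining=1 emitted=12 chunks_done=2
Byte 25 = '5': mode=DATA_DONE remaining=0 emitted=13 chunks_done=2
Byte 26 = 0x0D: mode=DATA_CR remaining=0 emitted=13 chunks_done=2
Byte 27 = 0x0A: mode=SIZE remaining=0 emitted=13 chunks_done=3
Byte 28 = '0': mode=SIZE remaining=0 emitted=13 chunks_done=3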